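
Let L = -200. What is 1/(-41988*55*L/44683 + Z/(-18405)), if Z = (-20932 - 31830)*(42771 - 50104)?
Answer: -822390615/8787339542518 ≈ -9.3588e-5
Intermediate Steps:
Z = 386903746 (Z = -52762*(-7333) = 386903746)
1/(-41988*55*L/44683 + Z/(-18405)) = 1/(-41988/(44683/((55*(-200)))) + 386903746/(-18405)) = 1/(-41988/(44683/(-11000)) + 386903746*(-1/18405)) = 1/(-41988/(44683*(-1/11000)) - 386903746/18405) = 1/(-41988/(-44683/11000) - 386903746/18405) = 1/(-41988*(-11000/44683) - 386903746/18405) = 1/(461868000/44683 - 386903746/18405) = 1/(-8787339542518/822390615) = -822390615/8787339542518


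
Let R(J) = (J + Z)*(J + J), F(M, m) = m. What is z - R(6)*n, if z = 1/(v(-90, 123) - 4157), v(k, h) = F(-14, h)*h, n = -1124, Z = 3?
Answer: 1331913025/10972 ≈ 1.2139e+5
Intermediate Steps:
R(J) = 2*J*(3 + J) (R(J) = (J + 3)*(J + J) = (3 + J)*(2*J) = 2*J*(3 + J))
v(k, h) = h² (v(k, h) = h*h = h²)
z = 1/10972 (z = 1/(123² - 4157) = 1/(15129 - 4157) = 1/10972 ≈ 9.1141e-5)
z - R(6)*n = 1/10972 - 2*6*(3 + 6)*(-1124) = 1/10972 - 2*6*9*(-1124) = 1/10972 - 108*(-1124) = 1/10972 - 1*(-121392) = 1/10972 + 121392 = 1331913025/10972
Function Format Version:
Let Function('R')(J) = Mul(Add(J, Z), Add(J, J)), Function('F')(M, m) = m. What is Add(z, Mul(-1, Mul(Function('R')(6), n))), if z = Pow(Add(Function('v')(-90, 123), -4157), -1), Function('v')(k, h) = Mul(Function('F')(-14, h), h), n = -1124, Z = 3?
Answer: Rational(1331913025, 10972) ≈ 1.2139e+5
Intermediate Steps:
Function('R')(J) = Mul(2, J, Add(3, J)) (Function('R')(J) = Mul(Add(J, 3), Add(J, J)) = Mul(Add(3, J), Mul(2, J)) = Mul(2, J, Add(3, J)))
Function('v')(k, h) = Pow(h, 2) (Function('v')(k, h) = Mul(h, h) = Pow(h, 2))
z = Rational(1, 10972) (z = Pow(Add(Pow(123, 2), -4157), -1) = Pow(Add(15129, -4157), -1) = Pow(10972, -1) = Rational(1, 10972) ≈ 9.1141e-5)
Add(z, Mul(-1, Mul(Function('R')(6), n))) = Add(Rational(1, 10972), Mul(-1, Mul(Mul(2, 6, Add(3, 6)), -1124))) = Add(Rational(1, 10972), Mul(-1, Mul(Mul(2, 6, 9), -1124))) = Add(Rational(1, 10972), Mul(-1, Mul(108, -1124))) = Add(Rational(1, 10972), Mul(-1, -121392)) = Add(Rational(1, 10972), 121392) = Rational(1331913025, 10972)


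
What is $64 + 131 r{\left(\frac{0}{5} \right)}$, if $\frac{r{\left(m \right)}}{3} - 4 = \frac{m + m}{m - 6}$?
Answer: $1636$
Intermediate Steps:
$r{\left(m \right)} = 12 + \frac{6 m}{-6 + m}$ ($r{\left(m \right)} = 12 + 3 \frac{m + m}{m - 6} = 12 + 3 \frac{2 m}{-6 + m} = 12 + \frac{6 m}{-6 + m}$)
$64 + 131 r{\left(\frac{0}{5} \right)} = 64 + 131 \frac{18 \left(-4 + \frac{0}{5}\right)}{-6 + \frac{0}{5}} = 64 + 131 \frac{18 \left(-4 + 0 \cdot \frac{1}{5}\right)}{-6 + 0 \cdot \frac{1}{5}} = 64 + 131 \frac{18 \left(-4 + 0\right)}{-6 + 0} = 64 + 131 \cdot 18 \frac{1}{-6} \left(-4\right) = 64 + 131 \cdot 18 \left(- \frac{1}{6}\right) \left(-4\right) = 64 + 131 \cdot 12 = 64 + 1572 = 1636$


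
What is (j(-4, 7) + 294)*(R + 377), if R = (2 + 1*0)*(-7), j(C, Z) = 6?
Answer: 108900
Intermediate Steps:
R = -14 (R = (2 + 0)*(-7) = 2*(-7) = -14)
(j(-4, 7) + 294)*(R + 377) = (6 + 294)*(-14 + 377) = 300*363 = 108900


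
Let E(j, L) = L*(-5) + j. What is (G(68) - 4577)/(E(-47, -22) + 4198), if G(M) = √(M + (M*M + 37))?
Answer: -4577/4261 + √4729/4261 ≈ -1.0580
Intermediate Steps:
E(j, L) = j - 5*L (E(j, L) = -5*L + j = j - 5*L)
G(M) = √(37 + M + M²) (G(M) = √(M + (M² + 37)) = √(M + (37 + M²)) = √(37 + M + M²))
(G(68) - 4577)/(E(-47, -22) + 4198) = (√(37 + 68 + 68²) - 4577)/((-47 - 5*(-22)) + 4198) = (√(37 + 68 + 4624) - 4577)/((-47 + 110) + 4198) = (√4729 - 4577)/(63 + 4198) = (-4577 + √4729)/4261 = (-4577 + √4729)*(1/4261) = -4577/4261 + √4729/4261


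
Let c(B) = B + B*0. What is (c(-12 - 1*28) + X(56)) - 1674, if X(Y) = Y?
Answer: -1658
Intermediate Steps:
c(B) = B (c(B) = B + 0 = B)
(c(-12 - 1*28) + X(56)) - 1674 = ((-12 - 1*28) + 56) - 1674 = ((-12 - 28) + 56) - 1674 = (-40 + 56) - 1674 = 16 - 1674 = -1658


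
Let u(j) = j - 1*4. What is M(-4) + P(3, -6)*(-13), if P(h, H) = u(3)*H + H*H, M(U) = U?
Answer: -550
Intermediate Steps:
u(j) = -4 + j (u(j) = j - 4 = -4 + j)
P(h, H) = H**2 - H (P(h, H) = (-4 + 3)*H + H*H = -H + H**2 = H**2 - H)
M(-4) + P(3, -6)*(-13) = -4 - 6*(-1 - 6)*(-13) = -4 - 6*(-7)*(-13) = -4 + 42*(-13) = -4 - 546 = -550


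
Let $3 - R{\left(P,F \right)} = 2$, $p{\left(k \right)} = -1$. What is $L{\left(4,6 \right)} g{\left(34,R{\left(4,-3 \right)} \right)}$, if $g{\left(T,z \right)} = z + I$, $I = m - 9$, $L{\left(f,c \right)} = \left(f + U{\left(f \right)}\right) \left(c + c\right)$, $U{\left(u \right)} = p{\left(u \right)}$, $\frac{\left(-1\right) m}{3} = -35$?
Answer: $3492$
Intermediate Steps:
$m = 105$ ($m = \left(-3\right) \left(-35\right) = 105$)
$U{\left(u \right)} = -1$
$R{\left(P,F \right)} = 1$ ($R{\left(P,F \right)} = 3 - 2 = 1$)
$L{\left(f,c \right)} = 2 c \left(-1 + f\right)$ ($L{\left(f,c \right)} = \left(f - 1\right) \left(c + c\right) = \left(-1 + f\right) 2 c = 2 c \left(-1 + f\right)$)
$I = 96$ ($I = 105 - 9 = 96$)
$g{\left(T,z \right)} = 96 + z$ ($g{\left(T,z \right)} = z + 96 = 96 + z$)
$L{\left(4,6 \right)} g{\left(34,R{\left(4,-3 \right)} \right)} = 2 \cdot 6 \left(-1 + 4\right) \left(96 + 1\right) = 2 \cdot 6 \cdot 3 \cdot 97 = 36 \cdot 97 = 3492$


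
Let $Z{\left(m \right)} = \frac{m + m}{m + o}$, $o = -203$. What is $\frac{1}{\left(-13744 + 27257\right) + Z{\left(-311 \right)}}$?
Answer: $\frac{257}{3473152} \approx 7.3996 \cdot 10^{-5}$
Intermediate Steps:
$Z{\left(m \right)} = \frac{2 m}{-203 + m}$ ($Z{\left(m \right)} = \frac{m + m}{m - 203} = \frac{2 m}{-203 + m}$)
$\frac{1}{\left(-13744 + 27257\right) + Z{\left(-311 \right)}} = \frac{1}{\left(-13744 + 27257\right) + 2 \left(-311\right) \frac{1}{-203 - 311}} = \frac{1}{13513 + 2 \left(-311\right) \frac{1}{-514}} = \frac{1}{13513 + 2 \left(-311\right) \left(- \frac{1}{514}\right)} = \frac{1}{13513 + \frac{311}{257}} = \frac{1}{\frac{3473152}{257}} = \frac{257}{3473152}$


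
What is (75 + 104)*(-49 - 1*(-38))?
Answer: -1969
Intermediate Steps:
(75 + 104)*(-49 - 1*(-38)) = 179*(-49 + 38) = 179*(-11) = -1969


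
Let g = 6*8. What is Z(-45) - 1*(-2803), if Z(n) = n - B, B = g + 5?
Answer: 2705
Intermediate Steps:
g = 48
B = 53 (B = 48 + 5 = 53)
Z(n) = -53 + n (Z(n) = n - 1*53 = n - 53 = -53 + n)
Z(-45) - 1*(-2803) = (-53 - 45) - 1*(-2803) = -98 + 2803 = 2705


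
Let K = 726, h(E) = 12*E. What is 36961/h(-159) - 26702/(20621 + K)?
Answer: -839953883/40730076 ≈ -20.622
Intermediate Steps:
36961/h(-159) - 26702/(20621 + K) = 36961/((12*(-159))) - 26702/(20621 + 726) = 36961/(-1908) - 26702/21347 = 36961*(-1/1908) - 26702*1/21347 = -36961/1908 - 26702/21347 = -839953883/40730076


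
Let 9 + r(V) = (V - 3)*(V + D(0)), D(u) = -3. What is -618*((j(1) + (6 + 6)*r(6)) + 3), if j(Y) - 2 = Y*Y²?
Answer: -3708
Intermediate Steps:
j(Y) = 2 + Y³ (j(Y) = 2 + Y*Y² = 2 + Y³)
r(V) = -9 + (-3 + V)² (r(V) = -9 + (V - 3)*(V - 3) = -9 + (-3 + V)*(-3 + V) = -9 + (-3 + V)²)
-618*((j(1) + (6 + 6)*r(6)) + 3) = -618*(((2 + 1³) + (6 + 6)*(6*(-6 + 6))) + 3) = -618*(((2 + 1) + 12*(6*0)) + 3) = -618*((3 + 12*0) + 3) = -618*((3 + 0) + 3) = -618*(3 + 3) = -618*6 = -3708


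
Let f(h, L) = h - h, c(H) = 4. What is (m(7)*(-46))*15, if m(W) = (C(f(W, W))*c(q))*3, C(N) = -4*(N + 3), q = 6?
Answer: 99360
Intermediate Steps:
f(h, L) = 0
C(N) = -12 - 4*N (C(N) = -4*(3 + N) = -12 - 4*N)
m(W) = -144 (m(W) = ((-12 - 4*0)*4)*3 = ((-12 + 0)*4)*3 = -12*4*3 = -48*3 = -144)
(m(7)*(-46))*15 = -144*(-46)*15 = 6624*15 = 99360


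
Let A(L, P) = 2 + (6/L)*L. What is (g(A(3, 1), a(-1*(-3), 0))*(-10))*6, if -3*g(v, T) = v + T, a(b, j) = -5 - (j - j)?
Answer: 60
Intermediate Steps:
a(b, j) = -5 (a(b, j) = -5 - 1*0 = -5 + 0 = -5)
A(L, P) = 8 (A(L, P) = 2 + 6 = 8)
g(v, T) = -T/3 - v/3 (g(v, T) = -(v + T)/3 = -(T + v)/3 = -T/3 - v/3)
(g(A(3, 1), a(-1*(-3), 0))*(-10))*6 = ((-⅓*(-5) - ⅓*8)*(-10))*6 = ((5/3 - 8/3)*(-10))*6 = -1*(-10)*6 = 10*6 = 60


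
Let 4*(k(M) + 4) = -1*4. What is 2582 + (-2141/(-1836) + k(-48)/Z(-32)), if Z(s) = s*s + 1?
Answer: 972250229/376380 ≈ 2583.2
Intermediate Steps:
k(M) = -5 (k(M) = -4 + (-1*4)/4 = -4 + (¼)*(-4) = -4 - 1 = -5)
Z(s) = 1 + s² (Z(s) = s² + 1 = 1 + s²)
2582 + (-2141/(-1836) + k(-48)/Z(-32)) = 2582 + (-2141/(-1836) - 5/(1 + (-32)²)) = 2582 + (-2141*(-1/1836) - 5/(1 + 1024)) = 2582 + (2141/1836 - 5/1025) = 2582 + (2141/1836 - 5*1/1025) = 2582 + (2141/1836 - 1/205) = 2582 + 437069/376380 = 972250229/376380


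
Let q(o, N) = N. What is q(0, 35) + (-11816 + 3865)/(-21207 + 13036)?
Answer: 293936/8171 ≈ 35.973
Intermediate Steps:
q(0, 35) + (-11816 + 3865)/(-21207 + 13036) = 35 + (-11816 + 3865)/(-21207 + 13036) = 35 - 7951/(-8171) = 35 - 7951*(-1/8171) = 35 + 7951/8171 = 293936/8171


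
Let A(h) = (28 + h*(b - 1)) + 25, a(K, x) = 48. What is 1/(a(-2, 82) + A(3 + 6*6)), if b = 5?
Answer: 1/257 ≈ 0.0038911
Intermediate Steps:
A(h) = 53 + 4*h (A(h) = (28 + h*(5 - 1)) + 25 = (28 + h*4) + 25 = (28 + 4*h) + 25 = 53 + 4*h)
1/(a(-2, 82) + A(3 + 6*6)) = 1/(48 + (53 + 4*(3 + 6*6))) = 1/(48 + (53 + 4*(3 + 36))) = 1/(48 + (53 + 4*39)) = 1/(48 + (53 + 156)) = 1/(48 + 209) = 1/257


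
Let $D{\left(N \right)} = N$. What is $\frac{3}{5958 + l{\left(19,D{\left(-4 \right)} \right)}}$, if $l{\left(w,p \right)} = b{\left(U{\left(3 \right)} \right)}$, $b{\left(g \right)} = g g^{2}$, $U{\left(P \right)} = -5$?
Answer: $\frac{3}{5833} \approx 0.00051432$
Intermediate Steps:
$b{\left(g \right)} = g^{3}$
$l{\left(w,p \right)} = -125$ ($l{\left(w,p \right)} = \left(-5\right)^{3} = -125$)
$\frac{3}{5958 + l{\left(19,D{\left(-4 \right)} \right)}} = \frac{3}{5958 - 125} = \frac{3}{5833}$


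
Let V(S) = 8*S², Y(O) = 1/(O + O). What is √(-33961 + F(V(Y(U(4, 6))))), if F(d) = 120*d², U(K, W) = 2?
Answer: I*√33931 ≈ 184.2*I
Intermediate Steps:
Y(O) = 1/(2*O)
√(-33961 + F(V(Y(U(4, 6))))) = √(-33961 + 120*(8*((½)/2)²)²) = √(-33961 + 120*(8*((½)*(½))²)²) = √(-33961 + 120*(8*(¼)²)²) = √(-33961 + 120*(8*(1/16))²) = √(-33961 + 120*(½)²) = √(-33961 + 120*(¼)) = √(-33961 + 30) = √(-33931) = I*√33931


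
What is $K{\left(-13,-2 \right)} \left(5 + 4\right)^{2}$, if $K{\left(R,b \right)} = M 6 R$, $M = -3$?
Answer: $18954$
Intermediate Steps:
$K{\left(R,b \right)} = - 18 R$ ($K{\left(R,b \right)} = \left(-3\right) 6 R = - 18 R$)
$K{\left(-13,-2 \right)} \left(5 + 4\right)^{2} = \left(-18\right) \left(-13\right) \left(5 + 4\right)^{2} = 234 \cdot 9^{2} = 234 \cdot 81 = 18954$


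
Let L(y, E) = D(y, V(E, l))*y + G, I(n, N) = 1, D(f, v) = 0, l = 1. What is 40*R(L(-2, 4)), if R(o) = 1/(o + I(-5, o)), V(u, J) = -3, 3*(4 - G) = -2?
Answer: 120/17 ≈ 7.0588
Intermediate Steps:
G = 14/3 (G = 4 - 1/3*(-2) = 4 + 2/3 = 14/3 ≈ 4.6667)
L(y, E) = 14/3 (L(y, E) = 0*y + 14/3 = 0 + 14/3 = 14/3)
R(o) = 1/(1 + o) (R(o) = 1/(o + 1) = 1/(1 + o))
40*R(L(-2, 4)) = 40/(1 + 14/3) = 40/(17/3) = 40*(3/17) = 120/17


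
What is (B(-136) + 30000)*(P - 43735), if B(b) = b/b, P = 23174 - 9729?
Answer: -908730290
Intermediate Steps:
P = 13445
B(b) = 1
(B(-136) + 30000)*(P - 43735) = (1 + 30000)*(13445 - 43735) = 30001*(-30290) = -908730290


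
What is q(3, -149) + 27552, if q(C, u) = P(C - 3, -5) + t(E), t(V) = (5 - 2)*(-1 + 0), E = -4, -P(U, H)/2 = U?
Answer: 27549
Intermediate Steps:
P(U, H) = -2*U
t(V) = -3 (t(V) = 3*(-1) = -3)
q(C, u) = 3 - 2*C (q(C, u) = -2*(C - 3) - 3 = -2*(-3 + C) - 3 = (6 - 2*C) - 3 = 3 - 2*C)
q(3, -149) + 27552 = (3 - 2*3) + 27552 = (3 - 6) + 27552 = -3 + 27552 = 27549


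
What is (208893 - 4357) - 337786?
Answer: -133250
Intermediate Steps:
(208893 - 4357) - 337786 = 204536 - 337786 = -133250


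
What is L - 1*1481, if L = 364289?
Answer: 362808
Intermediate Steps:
L - 1*1481 = 364289 - 1*1481 = 364289 - 1481 = 362808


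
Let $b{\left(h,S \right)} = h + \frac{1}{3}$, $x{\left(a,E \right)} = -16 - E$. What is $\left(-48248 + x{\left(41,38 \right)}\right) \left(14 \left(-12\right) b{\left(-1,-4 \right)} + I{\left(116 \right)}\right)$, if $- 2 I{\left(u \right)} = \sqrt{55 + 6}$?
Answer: $-5409824 + 24151 \sqrt{61} \approx -5.2212 \cdot 10^{6}$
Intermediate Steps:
$b{\left(h,S \right)} = \frac{1}{3} + h$ ($b{\left(h,S \right)} = h + \frac{1}{3} = \frac{1}{3} + h$)
$I{\left(u \right)} = - \frac{\sqrt{61}}{2}$ ($I{\left(u \right)} = - \frac{\sqrt{55 + 6}}{2} = - \frac{\sqrt{61}}{2}$)
$\left(-48248 + x{\left(41,38 \right)}\right) \left(14 \left(-12\right) b{\left(-1,-4 \right)} + I{\left(116 \right)}\right) = \left(-48248 - 54\right) \left(14 \left(-12\right) \left(\frac{1}{3} - 1\right) - \frac{\sqrt{61}}{2}\right) = \left(-48248 - 54\right) \left(\left(-168\right) \left(- \frac{2}{3}\right) - \frac{\sqrt{61}}{2}\right) = \left(-48248 - 54\right) \left(112 - \frac{\sqrt{61}}{2}\right) = - 48302 \left(112 - \frac{\sqrt{61}}{2}\right) = -5409824 + 24151 \sqrt{61}$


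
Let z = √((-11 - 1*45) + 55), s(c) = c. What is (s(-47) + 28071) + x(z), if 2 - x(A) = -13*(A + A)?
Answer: 28026 + 26*I ≈ 28026.0 + 26.0*I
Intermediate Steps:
z = I (z = √((-11 - 45) + 55) = √(-56 + 55) = √(-1) = I ≈ 1.0*I)
x(A) = 2 + 26*A (x(A) = 2 - (-13)*(A + A) = 2 - (-13)*2*A = 2 - (-26)*A = 2 + 26*A)
(s(-47) + 28071) + x(z) = (-47 + 28071) + (2 + 26*I) = 28024 + (2 + 26*I) = 28026 + 26*I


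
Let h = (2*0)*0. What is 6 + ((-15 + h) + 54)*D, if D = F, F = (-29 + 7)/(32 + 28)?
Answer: -83/10 ≈ -8.3000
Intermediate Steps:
h = 0 (h = 0*0 = 0)
F = -11/30 (F = -22/60 = -22*1/60 = -11/30 ≈ -0.36667)
D = -11/30 ≈ -0.36667
6 + ((-15 + h) + 54)*D = 6 + ((-15 + 0) + 54)*(-11/30) = 6 + (-15 + 54)*(-11/30) = 6 + 39*(-11/30) = 6 - 143/10 = -83/10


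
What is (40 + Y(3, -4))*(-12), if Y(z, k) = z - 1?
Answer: -504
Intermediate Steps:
Y(z, k) = -1 + z
(40 + Y(3, -4))*(-12) = (40 + (-1 + 3))*(-12) = (40 + 2)*(-12) = 42*(-12) = -504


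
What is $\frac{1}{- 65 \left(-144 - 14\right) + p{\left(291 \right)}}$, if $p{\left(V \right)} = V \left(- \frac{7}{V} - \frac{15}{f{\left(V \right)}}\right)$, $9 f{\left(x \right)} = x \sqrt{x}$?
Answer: $\frac{331837}{3405641106} + \frac{5 \sqrt{291}}{1135213702} \approx 9.7513 \cdot 10^{-5}$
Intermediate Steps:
$f{\left(x \right)} = \frac{x^{\frac{3}{2}}}{9}$ ($f{\left(x \right)} = \frac{x \sqrt{x}}{9} = \frac{x^{\frac{3}{2}}}{9}$)
$p{\left(V \right)} = V \left(- \frac{135}{V^{\frac{3}{2}}} - \frac{7}{V}\right)$ ($p{\left(V \right)} = V \left(- \frac{7}{V} - \frac{15}{\frac{1}{9} V^{\frac{3}{2}}}\right) = V \left(- \frac{7}{V} - 15 \frac{9}{V^{\frac{3}{2}}}\right) = V \left(- \frac{7}{V} - \frac{135}{V^{\frac{3}{2}}}\right) = V \left(- \frac{135}{V^{\frac{3}{2}}} - \frac{7}{V}\right)$)
$\frac{1}{- 65 \left(-144 - 14\right) + p{\left(291 \right)}} = \frac{1}{- 65 \left(-144 - 14\right) - \left(7 + \frac{135}{\sqrt{291}}\right)} = \frac{1}{\left(-65\right) \left(-158\right) - \left(7 + 135 \frac{\sqrt{291}}{291}\right)} = \frac{1}{10270 - \left(7 + \frac{45 \sqrt{291}}{97}\right)} = \frac{1}{10263 - \frac{45 \sqrt{291}}{97}}$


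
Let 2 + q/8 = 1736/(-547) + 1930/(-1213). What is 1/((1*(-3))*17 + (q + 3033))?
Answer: 663511/1942681802 ≈ 0.00034154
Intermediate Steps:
q = -35908000/663511 (q = -16 + 8*(1736/(-547) + 1930/(-1213)) = -16 + 8*(1736*(-1/547) + 1930*(-1/1213)) = -16 + 8*(-1736/547 - 1930/1213) = -16 + 8*(-3161478/663511) = -16 - 25291824/663511 = -35908000/663511 ≈ -54.118)
1/((1*(-3))*17 + (q + 3033)) = 1/((1*(-3))*17 + (-35908000/663511 + 3033)) = 1/(-3*17 + 1976520863/663511) = 1/(-51 + 1976520863/663511) = 1/(1942681802/663511) = 663511/1942681802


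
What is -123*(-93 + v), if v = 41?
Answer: 6396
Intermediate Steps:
-123*(-93 + v) = -123*(-93 + 41) = -123*(-52) = 6396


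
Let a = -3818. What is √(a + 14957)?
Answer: √11139 ≈ 105.54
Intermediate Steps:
√(a + 14957) = √(-3818 + 14957) = √11139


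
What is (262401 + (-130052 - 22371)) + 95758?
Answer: 205736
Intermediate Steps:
(262401 + (-130052 - 22371)) + 95758 = (262401 - 152423) + 95758 = 109978 + 95758 = 205736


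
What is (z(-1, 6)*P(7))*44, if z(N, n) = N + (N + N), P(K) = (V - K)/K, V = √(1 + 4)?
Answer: 132 - 132*√5/7 ≈ 89.834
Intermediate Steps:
V = √5 ≈ 2.2361
P(K) = (√5 - K)/K
z(N, n) = 3*N (z(N, n) = N + 2*N = 3*N)
(z(-1, 6)*P(7))*44 = ((3*(-1))*((√5 - 1*7)/7))*44 = -3*(√5 - 7)/7*44 = -3*(-7 + √5)/7*44 = -3*(-1 + √5/7)*44 = (3 - 3*√5/7)*44 = 132 - 132*√5/7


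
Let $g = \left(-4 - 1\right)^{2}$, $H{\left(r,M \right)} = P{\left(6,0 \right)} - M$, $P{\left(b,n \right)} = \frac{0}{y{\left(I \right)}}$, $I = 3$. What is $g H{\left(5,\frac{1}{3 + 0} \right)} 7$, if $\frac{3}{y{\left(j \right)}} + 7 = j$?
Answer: $- \frac{175}{3} \approx -58.333$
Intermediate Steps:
$y{\left(j \right)} = \frac{3}{-7 + j}$
$P{\left(b,n \right)} = 0$ ($P{\left(b,n \right)} = \frac{0}{3 \frac{1}{-7 + 3}} = \frac{0}{3 \frac{1}{-4}} = \frac{0}{3 \left(- \frac{1}{4}\right)} = \frac{0}{- \frac{3}{4}} = 0 \left(- \frac{4}{3}\right) = 0$)
$H{\left(r,M \right)} = - M$ ($H{\left(r,M \right)} = 0 - M = - M$)
$g = 25$ ($g = \left(-5\right)^{2} = 25$)
$g H{\left(5,\frac{1}{3 + 0} \right)} 7 = 25 \left(- \frac{1}{3 + 0}\right) 7 = 25 \left(- \frac{1}{3}\right) 7 = \left(- \frac{25}{3}\right) 7 = - \frac{175}{3}$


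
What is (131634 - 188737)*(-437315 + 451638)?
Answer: -817886269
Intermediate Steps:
(131634 - 188737)*(-437315 + 451638) = -57103*14323 = -817886269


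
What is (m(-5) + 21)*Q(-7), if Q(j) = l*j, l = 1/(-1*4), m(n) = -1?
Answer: 35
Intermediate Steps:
l = -¼ (l = 1/(-4) = -¼ ≈ -0.25000)
Q(j) = -j/4
(m(-5) + 21)*Q(-7) = (-1 + 21)*(-¼*(-7)) = 20*(7/4) = 35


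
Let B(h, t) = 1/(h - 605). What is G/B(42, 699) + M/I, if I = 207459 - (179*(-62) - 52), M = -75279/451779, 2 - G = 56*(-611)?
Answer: -634214021682283651/32920985137 ≈ -1.9265e+7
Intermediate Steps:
B(h, t) = 1/(-605 + h)
G = 34218 (G = 2 - 56*(-611) = 2 - 1*(-34216) = 2 + 34216 = 34218)
M = -25093/150593 (M = -75279*1/451779 = -25093/150593 ≈ -0.16663)
I = 218609 (I = 207459 - (-11098 - 52) = 207459 - 1*(-11150) = 207459 + 11150 = 218609)
G/B(42, 699) + M/I = 34218/(1/(-605 + 42)) - 25093/150593/218609 = 34218/(1/(-563)) - 25093/150593*1/218609 = 34218/(-1/563) - 25093/32920985137 = 34218*(-563) - 25093/32920985137 = -19264734 - 25093/32920985137 = -634214021682283651/32920985137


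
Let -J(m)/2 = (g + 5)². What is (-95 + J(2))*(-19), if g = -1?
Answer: 2413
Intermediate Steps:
J(m) = -32 (J(m) = -2*(-1 + 5)² = -2*4² = -2*16 = -32)
(-95 + J(2))*(-19) = (-95 - 32)*(-19) = -127*(-19) = 2413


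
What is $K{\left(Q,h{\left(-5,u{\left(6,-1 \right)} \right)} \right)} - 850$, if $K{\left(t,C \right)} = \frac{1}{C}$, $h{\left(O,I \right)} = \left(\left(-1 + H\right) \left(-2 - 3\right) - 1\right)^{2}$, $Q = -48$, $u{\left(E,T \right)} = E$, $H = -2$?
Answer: $- \frac{166599}{196} \approx -850.0$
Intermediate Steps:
$h{\left(O,I \right)} = 196$ ($h{\left(O,I \right)} = \left(\left(-1 - 2\right) \left(-2 - 3\right) - 1\right)^{2} = \left(\left(-3\right) \left(-5\right) - 1\right)^{2} = \left(15 - 1\right)^{2} = 14^{2} = 196$)
$K{\left(Q,h{\left(-5,u{\left(6,-1 \right)} \right)} \right)} - 850 = \frac{1}{196} - 850 = - \frac{166599}{196}$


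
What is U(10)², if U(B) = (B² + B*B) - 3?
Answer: 38809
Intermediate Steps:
U(B) = -3 + 2*B² (U(B) = (B² + B²) - 3 = 2*B² - 3 = -3 + 2*B²)
U(10)² = (-3 + 2*10²)² = (-3 + 2*100)² = (-3 + 200)² = 197² = 38809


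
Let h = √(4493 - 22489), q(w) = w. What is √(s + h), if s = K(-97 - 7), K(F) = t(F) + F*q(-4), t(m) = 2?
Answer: √(418 + 2*I*√4499) ≈ 20.7 + 3.2403*I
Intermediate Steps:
K(F) = 2 - 4*F (K(F) = 2 + F*(-4) = 2 - 4*F)
s = 418 (s = 2 - 4*(-97 - 7) = 2 - 4*(-104) = 2 + 416 = 418)
h = 2*I*√4499 (h = √(-17996) = 2*I*√4499 ≈ 134.15*I)
√(s + h) = √(418 + 2*I*√4499)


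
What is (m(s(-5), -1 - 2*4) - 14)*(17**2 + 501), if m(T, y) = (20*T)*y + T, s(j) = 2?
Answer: -293880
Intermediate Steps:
m(T, y) = T + 20*T*y (m(T, y) = 20*T*y + T = T + 20*T*y)
(m(s(-5), -1 - 2*4) - 14)*(17**2 + 501) = (2*(1 + 20*(-1 - 2*4)) - 14)*(17**2 + 501) = (2*(1 + 20*(-1 - 8)) - 14)*(289 + 501) = (2*(1 + 20*(-9)) - 14)*790 = (2*(1 - 180) - 14)*790 = (2*(-179) - 14)*790 = (-358 - 14)*790 = -372*790 = -293880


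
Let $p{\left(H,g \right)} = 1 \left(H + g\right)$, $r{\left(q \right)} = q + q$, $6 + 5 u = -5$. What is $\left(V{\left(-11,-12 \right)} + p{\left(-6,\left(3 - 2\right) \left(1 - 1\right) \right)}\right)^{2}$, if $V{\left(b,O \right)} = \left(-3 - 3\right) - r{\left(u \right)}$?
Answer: $\frac{1444}{25} \approx 57.76$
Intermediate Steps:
$u = - \frac{11}{5}$ ($u = - \frac{6}{5} + \frac{1}{5} \left(-5\right) = - \frac{6}{5} - 1 = - \frac{11}{5} \approx -2.2$)
$r{\left(q \right)} = 2 q$
$V{\left(b,O \right)} = - \frac{8}{5}$ ($V{\left(b,O \right)} = \left(-3 - 3\right) - 2 \left(- \frac{11}{5}\right) = \left(-3 - 3\right) - - \frac{22}{5} = -6 + \frac{22}{5} = - \frac{8}{5}$)
$p{\left(H,g \right)} = H + g$
$\left(V{\left(-11,-12 \right)} + p{\left(-6,\left(3 - 2\right) \left(1 - 1\right) \right)}\right)^{2} = \left(- \frac{8}{5} - \left(6 - \left(3 - 2\right) \left(1 - 1\right)\right)\right)^{2} = \left(- \frac{8}{5} + \left(-6 + 1 \cdot 0\right)\right)^{2} = \left(- \frac{8}{5} + \left(-6 + 0\right)\right)^{2} = \left(- \frac{8}{5} - 6\right)^{2} = \left(- \frac{38}{5}\right)^{2} = \frac{1444}{25}$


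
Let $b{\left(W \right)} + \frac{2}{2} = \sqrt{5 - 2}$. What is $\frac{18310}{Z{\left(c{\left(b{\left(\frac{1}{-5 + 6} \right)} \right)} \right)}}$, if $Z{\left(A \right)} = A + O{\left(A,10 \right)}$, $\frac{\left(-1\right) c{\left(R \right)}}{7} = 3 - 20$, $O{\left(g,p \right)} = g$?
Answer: $\frac{9155}{119} \approx 76.933$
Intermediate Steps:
$b{\left(W \right)} = -1 + \sqrt{3}$ ($b{\left(W \right)} = -1 + \sqrt{5 - 2} = -1 + \sqrt{3}$)
$c{\left(R \right)} = 119$ ($c{\left(R \right)} = - 7 \left(3 - 20\right) = \left(-7\right) \left(-17\right) = 119$)
$Z{\left(A \right)} = 2 A$ ($Z{\left(A \right)} = A + A = 2 A$)
$\frac{18310}{Z{\left(c{\left(b{\left(\frac{1}{-5 + 6} \right)} \right)} \right)}} = \frac{18310}{2 \cdot 119} = \frac{18310}{238} = 18310 \cdot \frac{1}{238} = \frac{9155}{119}$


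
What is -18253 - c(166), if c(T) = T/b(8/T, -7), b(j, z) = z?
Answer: -127605/7 ≈ -18229.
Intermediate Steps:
c(T) = -T/7 (c(T) = T/(-7) = T*(-⅐) = -T/7)
-18253 - c(166) = -18253 - (-1)*166/7 = -18253 - 1*(-166/7) = -18253 + 166/7 = -127605/7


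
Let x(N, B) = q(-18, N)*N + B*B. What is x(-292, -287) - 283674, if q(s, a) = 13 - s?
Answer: -210357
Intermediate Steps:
x(N, B) = B² + 31*N (x(N, B) = (13 - 1*(-18))*N + B*B = (13 + 18)*N + B² = 31*N + B² = B² + 31*N)
x(-292, -287) - 283674 = ((-287)² + 31*(-292)) - 283674 = (82369 - 9052) - 283674 = 73317 - 283674 = -210357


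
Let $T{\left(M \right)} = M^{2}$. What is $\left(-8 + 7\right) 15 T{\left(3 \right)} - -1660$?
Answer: $1525$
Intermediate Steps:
$\left(-8 + 7\right) 15 T{\left(3 \right)} - -1660 = \left(-8 + 7\right) 15 \cdot 3^{2} - -1660 = \left(-1\right) 15 \cdot 9 + 1660 = \left(-15\right) 9 + 1660 = -135 + 1660 = 1525$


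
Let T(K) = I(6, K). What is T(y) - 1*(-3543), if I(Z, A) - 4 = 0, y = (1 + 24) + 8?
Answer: 3547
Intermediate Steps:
y = 33 (y = 25 + 8 = 33)
I(Z, A) = 4 (I(Z, A) = 4 + 0 = 4)
T(K) = 4
T(y) - 1*(-3543) = 4 - 1*(-3543) = 4 + 3543 = 3547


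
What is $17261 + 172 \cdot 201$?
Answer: $51833$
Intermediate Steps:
$17261 + 172 \cdot 201 = 17261 + 34572 = 51833$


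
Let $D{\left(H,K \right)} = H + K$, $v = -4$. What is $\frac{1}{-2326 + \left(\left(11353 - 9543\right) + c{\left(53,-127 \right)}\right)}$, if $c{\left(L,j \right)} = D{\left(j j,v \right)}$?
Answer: $\frac{1}{15609} \approx 6.4066 \cdot 10^{-5}$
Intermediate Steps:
$c{\left(L,j \right)} = -4 + j^{2}$ ($c{\left(L,j \right)} = j j - 4 = j^{2} - 4 = -4 + j^{2}$)
$\frac{1}{-2326 + \left(\left(11353 - 9543\right) + c{\left(53,-127 \right)}\right)} = \frac{1}{-2326 + \left(\left(11353 - 9543\right) - \left(4 - \left(-127\right)^{2}\right)\right)} = \frac{1}{-2326 + \left(1810 + \left(-4 + 16129\right)\right)} = \frac{1}{-2326 + \left(1810 + 16125\right)} = \frac{1}{-2326 + 17935} = \frac{1}{15609}$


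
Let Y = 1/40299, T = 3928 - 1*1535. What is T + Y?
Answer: 96435508/40299 ≈ 2393.0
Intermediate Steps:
T = 2393 (T = 3928 - 1535 = 2393)
Y = 1/40299 ≈ 2.4815e-5
T + Y = 2393 + 1/40299 = 96435508/40299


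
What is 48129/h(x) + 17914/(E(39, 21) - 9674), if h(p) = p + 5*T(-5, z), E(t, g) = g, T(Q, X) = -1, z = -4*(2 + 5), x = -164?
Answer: -467616703/1631357 ≈ -286.64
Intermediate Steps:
z = -28 (z = -4*7 = -28)
h(p) = -5 + p (h(p) = p + 5*(-1) = p - 5 = -5 + p)
48129/h(x) + 17914/(E(39, 21) - 9674) = 48129/(-5 - 164) + 17914/(21 - 9674) = 48129/(-169) + 17914/(-9653) = 48129*(-1/169) + 17914*(-1/9653) = -48129/169 - 17914/9653 = -467616703/1631357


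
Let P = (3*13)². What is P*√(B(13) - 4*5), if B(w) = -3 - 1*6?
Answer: 1521*I*√29 ≈ 8190.8*I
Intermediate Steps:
B(w) = -9 (B(w) = -3 - 6 = -9)
P = 1521 (P = 39² = 1521)
P*√(B(13) - 4*5) = 1521*√(-9 - 4*5) = 1521*√(-9 - 20) = 1521*√(-29) = 1521*(I*√29) = 1521*I*√29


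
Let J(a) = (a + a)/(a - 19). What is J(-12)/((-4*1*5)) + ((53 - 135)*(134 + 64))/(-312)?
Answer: 209559/4030 ≈ 52.000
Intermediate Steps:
J(a) = 2*a/(-19 + a) (J(a) = (2*a)/(-19 + a) = 2*a/(-19 + a))
J(-12)/((-4*1*5)) + ((53 - 135)*(134 + 64))/(-312) = (2*(-12)/(-19 - 12))/((-4*1*5)) + ((53 - 135)*(134 + 64))/(-312) = (2*(-12)/(-31))/((-4*5)) - 82*198*(-1/312) = (2*(-12)*(-1/31))/(-20) - 16236*(-1/312) = (24/31)*(-1/20) + 1353/26 = -6/155 + 1353/26 = 209559/4030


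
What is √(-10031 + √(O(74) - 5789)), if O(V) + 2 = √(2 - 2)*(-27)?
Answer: √(-10031 + I*√5791) ≈ 0.3799 + 100.16*I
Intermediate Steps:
O(V) = -2 (O(V) = -2 + √(2 - 2)*(-27) = -2 + √0*(-27) = -2 + 0*(-27) = -2 + 0 = -2)
√(-10031 + √(O(74) - 5789)) = √(-10031 + √(-2 - 5789)) = √(-10031 + √(-5791)) = √(-10031 + I*√5791)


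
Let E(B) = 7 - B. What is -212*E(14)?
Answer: 1484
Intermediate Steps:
-212*E(14) = -212*(7 - 1*14) = -212*(7 - 14) = -212*(-7) = 1484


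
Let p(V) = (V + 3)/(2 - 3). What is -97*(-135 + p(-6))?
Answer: 12804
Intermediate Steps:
p(V) = -3 - V (p(V) = (3 + V)/(-1) = (3 + V)*(-1) = -3 - V)
-97*(-135 + p(-6)) = -97*(-135 + (-3 - 1*(-6))) = -97*(-135 + (-3 + 6)) = -97*(-135 + 3) = -97*(-132) = 12804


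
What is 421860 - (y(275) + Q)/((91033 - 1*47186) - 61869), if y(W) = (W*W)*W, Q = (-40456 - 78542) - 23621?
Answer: 3811707588/9011 ≈ 4.2301e+5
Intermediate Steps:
Q = -142619 (Q = -118998 - 23621 = -142619)
y(W) = W**3 (y(W) = W**2*W = W**3)
421860 - (y(275) + Q)/((91033 - 1*47186) - 61869) = 421860 - (275**3 - 142619)/((91033 - 1*47186) - 61869) = 421860 - (20796875 - 142619)/((91033 - 47186) - 61869) = 421860 - 20654256/(43847 - 61869) = 421860 - 20654256/(-18022) = 421860 - 20654256*(-1)/18022 = 421860 - 1*(-10327128/9011) = 421860 + 10327128/9011 = 3811707588/9011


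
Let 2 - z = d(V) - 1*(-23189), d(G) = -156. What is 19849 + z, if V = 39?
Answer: -3182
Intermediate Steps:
z = -23031 (z = 2 - (-156 - 1*(-23189)) = 2 - (-156 + 23189) = 2 - 1*23033 = 2 - 23033 = -23031)
19849 + z = 19849 - 23031 = -3182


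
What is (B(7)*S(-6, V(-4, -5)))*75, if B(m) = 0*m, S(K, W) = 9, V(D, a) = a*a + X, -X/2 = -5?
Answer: 0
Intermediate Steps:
X = 10 (X = -2*(-5) = 10)
V(D, a) = 10 + a**2 (V(D, a) = a*a + 10 = a**2 + 10 = 10 + a**2)
B(m) = 0
(B(7)*S(-6, V(-4, -5)))*75 = (0*9)*75 = 0*75 = 0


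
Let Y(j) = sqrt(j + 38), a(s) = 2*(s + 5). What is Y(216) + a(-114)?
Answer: -218 + sqrt(254) ≈ -202.06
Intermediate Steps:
a(s) = 10 + 2*s (a(s) = 2*(5 + s) = 10 + 2*s)
Y(j) = sqrt(38 + j)
Y(216) + a(-114) = sqrt(38 + 216) + (10 + 2*(-114)) = sqrt(254) + (10 - 228) = sqrt(254) - 218 = -218 + sqrt(254)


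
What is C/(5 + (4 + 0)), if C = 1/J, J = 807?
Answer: 1/7263 ≈ 0.00013768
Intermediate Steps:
C = 1/807 ≈ 0.0012392
C/(5 + (4 + 0)) = 1/(807*(5 + (4 + 0))) = 1/(807*(5 + 4)) = (1/807)/9 = (1/807)*(⅑) = 1/7263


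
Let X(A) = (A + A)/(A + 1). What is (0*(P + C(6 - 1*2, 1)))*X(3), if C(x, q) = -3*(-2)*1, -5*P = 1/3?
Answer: 0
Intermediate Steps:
X(A) = 2*A/(1 + A) (X(A) = (2*A)/(1 + A) = 2*A/(1 + A))
P = -1/15 (P = -⅕/3 = -⅕*⅓ = -1/15 ≈ -0.066667)
C(x, q) = 6 (C(x, q) = 6*1 = 6)
(0*(P + C(6 - 1*2, 1)))*X(3) = (0*(-1/15 + 6))*(2*3/(1 + 3)) = (0*(89/15))*(2*3/4) = 0*(2*3*(¼)) = 0*(3/2) = 0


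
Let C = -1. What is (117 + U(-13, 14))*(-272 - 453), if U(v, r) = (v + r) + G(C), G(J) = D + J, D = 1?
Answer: -85550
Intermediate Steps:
G(J) = 1 + J
U(v, r) = r + v (U(v, r) = (v + r) + (1 - 1) = (r + v) + 0 = r + v)
(117 + U(-13, 14))*(-272 - 453) = (117 + (14 - 13))*(-272 - 453) = (117 + 1)*(-725) = 118*(-725) = -85550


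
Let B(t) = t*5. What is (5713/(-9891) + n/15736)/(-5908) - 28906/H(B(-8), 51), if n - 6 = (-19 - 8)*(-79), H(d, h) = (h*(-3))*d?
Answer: -52738238923267/11165956230240 ≈ -4.7231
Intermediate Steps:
B(t) = 5*t
H(d, h) = -3*d*h (H(d, h) = (-3*h)*d = -3*d*h)
n = 2139 (n = 6 + (-19 - 8)*(-79) = 6 - 27*(-79) = 6 + 2133 = 2139)
(5713/(-9891) + n/15736)/(-5908) - 28906/H(B(-8), 51) = (5713/(-9891) + 2139/15736)/(-5908) - 28906/((-3*5*(-8)*51)) = (5713*(-1/9891) + 2139*(1/15736))*(-1/5908) - 28906/((-3*(-40)*51)) = (-5713/9891 + 2139/15736)*(-1/5908) - 28906/6120 = -9820417/22234968*(-1/5908) - 28906*1/6120 = 9820417/131364190944 - 14453/3060 = -52738238923267/11165956230240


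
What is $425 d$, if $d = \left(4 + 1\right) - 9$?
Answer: $-1700$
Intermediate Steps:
$d = -4$ ($d = 5 - 9 = -4$)
$425 d = 425 \left(-4\right) = -1700$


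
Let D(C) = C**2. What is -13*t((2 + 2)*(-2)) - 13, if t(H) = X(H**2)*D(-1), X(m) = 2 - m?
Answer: 793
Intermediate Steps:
t(H) = 2 - H**2 (t(H) = (2 - H**2)*(-1)**2 = (2 - H**2)*1 = 2 - H**2)
-13*t((2 + 2)*(-2)) - 13 = -13*(2 - ((2 + 2)*(-2))**2) - 13 = -13*(2 - (4*(-2))**2) - 13 = -13*(2 - 1*(-8)**2) - 13 = -13*(2 - 1*64) - 13 = -13*(2 - 64) - 13 = -13*(-62) - 13 = 806 - 13 = 793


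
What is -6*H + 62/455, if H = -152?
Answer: 415022/455 ≈ 912.14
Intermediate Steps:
-6*H + 62/455 = -6*(-152) + 62/455 = 912 + 62*(1/455) = 912 + 62/455 = 415022/455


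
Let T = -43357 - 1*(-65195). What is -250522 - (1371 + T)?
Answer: -273731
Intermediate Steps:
T = 21838 (T = -43357 + 65195 = 21838)
-250522 - (1371 + T) = -250522 - (1371 + 21838) = -250522 - 1*23209 = -250522 - 23209 = -273731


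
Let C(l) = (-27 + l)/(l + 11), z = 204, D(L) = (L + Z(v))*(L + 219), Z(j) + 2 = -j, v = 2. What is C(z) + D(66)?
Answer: 3799227/215 ≈ 17671.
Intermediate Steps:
Z(j) = -2 - j
D(L) = (-4 + L)*(219 + L) (D(L) = (L + (-2 - 1*2))*(L + 219) = (L + (-2 - 2))*(219 + L) = (L - 4)*(219 + L) = (-4 + L)*(219 + L))
C(l) = (-27 + l)/(11 + l)
C(z) + D(66) = (-27 + 204)/(11 + 204) + (-876 + 66**2 + 215*66) = 177/215 + (-876 + 4356 + 14190) = (1/215)*177 + 17670 = 177/215 + 17670 = 3799227/215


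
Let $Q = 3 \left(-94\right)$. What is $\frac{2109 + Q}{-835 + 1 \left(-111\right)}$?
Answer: $- \frac{1827}{946} \approx -1.9313$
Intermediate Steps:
$Q = -282$
$\frac{2109 + Q}{-835 + 1 \left(-111\right)} = \frac{2109 - 282}{-835 + 1 \left(-111\right)} = \frac{1827}{-835 - 111} = \frac{1827}{-946} = 1827 \left(- \frac{1}{946}\right) = - \frac{1827}{946}$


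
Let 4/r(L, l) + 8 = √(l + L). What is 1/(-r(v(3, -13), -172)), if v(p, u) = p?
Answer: 2 - 13*I/4 ≈ 2.0 - 3.25*I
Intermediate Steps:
r(L, l) = 4/(-8 + √(L + l)) (r(L, l) = 4/(-8 + √(l + L)) = 4/(-8 + √(L + l)))
1/(-r(v(3, -13), -172)) = 1/(-4/(-8 + √(3 - 172))) = 1/(-4/(-8 + √(-169))) = 1/(-4/(-8 + 13*I)) = 1/(-4*(-8 - 13*I)/233) = 2 - 13*I/4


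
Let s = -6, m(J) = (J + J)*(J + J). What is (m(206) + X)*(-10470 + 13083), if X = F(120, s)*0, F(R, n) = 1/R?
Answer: 443541072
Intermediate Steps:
m(J) = 4*J² (m(J) = (2*J)*(2*J) = 4*J²)
X = 0 (X = 0/120 = (1/120)*0 = 0)
(m(206) + X)*(-10470 + 13083) = (4*206² + 0)*(-10470 + 13083) = (4*42436 + 0)*2613 = (169744 + 0)*2613 = 169744*2613 = 443541072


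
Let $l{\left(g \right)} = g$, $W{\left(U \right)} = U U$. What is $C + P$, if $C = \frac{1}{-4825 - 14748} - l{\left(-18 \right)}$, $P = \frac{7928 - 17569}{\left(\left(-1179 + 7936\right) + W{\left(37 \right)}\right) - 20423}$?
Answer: $\frac{4521096254}{240689181} \approx 18.784$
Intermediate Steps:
$W{\left(U \right)} = U^{2}$
$P = \frac{9641}{12297}$ ($P = \frac{7928 - 17569}{\left(\left(-1179 + 7936\right) + 37^{2}\right) - 20423} = - \frac{9641}{\left(6757 + 1369\right) - 20423} = - \frac{9641}{8126 - 20423} = - \frac{9641}{-12297} = \left(-9641\right) \left(- \frac{1}{12297}\right) = \frac{9641}{12297} \approx 0.78401$)
$C = \frac{352313}{19573}$ ($C = \frac{1}{-4825 - 14748} - -18 = \frac{1}{-19573} + 18 = - \frac{1}{19573} + 18 = \frac{352313}{19573} \approx 18.0$)
$C + P = \frac{352313}{19573} + \frac{9641}{12297} = \frac{4521096254}{240689181}$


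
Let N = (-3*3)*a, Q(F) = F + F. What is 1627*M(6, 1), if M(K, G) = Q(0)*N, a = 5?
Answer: 0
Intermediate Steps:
Q(F) = 2*F
N = -45 (N = -3*3*5 = -9*5 = -45)
M(K, G) = 0 (M(K, G) = (2*0)*(-45) = 0*(-45) = 0)
1627*M(6, 1) = 1627*0 = 0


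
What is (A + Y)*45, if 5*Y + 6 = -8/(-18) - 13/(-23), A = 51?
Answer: 51752/23 ≈ 2250.1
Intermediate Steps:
Y = -1033/1035 (Y = -6/5 + (-8/(-18) - 13/(-23))/5 = -6/5 + (-8*(-1/18) - 13*(-1/23))/5 = -6/5 + (4/9 + 13/23)/5 = -6/5 + (1/5)*(209/207) = -6/5 + 209/1035 = -1033/1035 ≈ -0.99807)
(A + Y)*45 = (51 - 1033/1035)*45 = (51752/1035)*45 = 51752/23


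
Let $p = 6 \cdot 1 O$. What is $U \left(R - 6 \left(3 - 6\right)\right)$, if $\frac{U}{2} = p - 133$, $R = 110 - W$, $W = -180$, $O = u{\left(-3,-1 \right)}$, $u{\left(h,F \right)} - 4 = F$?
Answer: $-70840$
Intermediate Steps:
$u{\left(h,F \right)} = 4 + F$
$O = 3$ ($O = 4 - 1 = 3$)
$p = 18$ ($p = 6 \cdot 1 \cdot 3 = 6 \cdot 3 = 18$)
$R = 290$ ($R = 110 - -180 = 110 + 180 = 290$)
$U = -230$ ($U = 2 \left(18 - 133\right) = 2 \left(-115\right) = -230$)
$U \left(R - 6 \left(3 - 6\right)\right) = - 230 \left(290 - 6 \left(3 - 6\right)\right) = - 230 \left(290 - -18\right) = - 230 \left(290 + 18\right) = \left(-230\right) 308 = -70840$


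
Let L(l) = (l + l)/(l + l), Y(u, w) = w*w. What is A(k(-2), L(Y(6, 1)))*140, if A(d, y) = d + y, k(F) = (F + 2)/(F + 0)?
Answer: 140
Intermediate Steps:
Y(u, w) = w²
k(F) = (2 + F)/F
L(l) = 1 (L(l) = (2*l)/((2*l)) = (2*l)*(1/(2*l)) = 1)
A(k(-2), L(Y(6, 1)))*140 = ((2 - 2)/(-2) + 1)*140 = (-½*0 + 1)*140 = (0 + 1)*140 = 1*140 = 140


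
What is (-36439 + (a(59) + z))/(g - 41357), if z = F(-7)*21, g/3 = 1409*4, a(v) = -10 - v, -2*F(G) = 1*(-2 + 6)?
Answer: 36550/24449 ≈ 1.4949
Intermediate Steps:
F(G) = -2 (F(G) = -(-2 + 6)/2 = -4/2 = -½*4 = -2)
g = 16908 (g = 3*(1409*4) = 3*5636 = 16908)
z = -42 (z = -2*21 = -42)
(-36439 + (a(59) + z))/(g - 41357) = (-36439 + ((-10 - 1*59) - 42))/(16908 - 41357) = (-36439 + ((-10 - 59) - 42))/(-24449) = (-36439 + (-69 - 42))*(-1/24449) = (-36439 - 111)*(-1/24449) = -36550*(-1/24449) = 36550/24449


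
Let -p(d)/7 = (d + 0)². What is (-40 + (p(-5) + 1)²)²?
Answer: 914215696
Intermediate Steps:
p(d) = -7*d² (p(d) = -7*(d + 0)² = -7*d²)
(-40 + (p(-5) + 1)²)² = (-40 + (-7*(-5)² + 1)²)² = (-40 + (-7*25 + 1)²)² = (-40 + (-175 + 1)²)² = (-40 + (-174)²)² = (-40 + 30276)² = 30236² = 914215696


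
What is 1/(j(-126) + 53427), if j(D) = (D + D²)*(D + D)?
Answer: -1/3915573 ≈ -2.5539e-7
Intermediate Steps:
j(D) = 2*D*(D + D²) (j(D) = (D + D²)*(2*D) = 2*D*(D + D²))
1/(j(-126) + 53427) = 1/(2*(-126)²*(1 - 126) + 53427) = 1/(2*15876*(-125) + 53427) = 1/(-3969000 + 53427) = 1/(-3915573) = -1/3915573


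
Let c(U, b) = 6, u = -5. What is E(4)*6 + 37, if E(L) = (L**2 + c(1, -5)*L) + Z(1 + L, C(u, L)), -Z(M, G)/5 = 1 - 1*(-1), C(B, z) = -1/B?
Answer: 217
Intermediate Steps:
Z(M, G) = -10 (Z(M, G) = -5*(1 - 1*(-1)) = -5*(1 + 1) = -5*2 = -10)
E(L) = -10 + L**2 + 6*L (E(L) = (L**2 + 6*L) - 10 = -10 + L**2 + 6*L)
E(4)*6 + 37 = (-10 + 4**2 + 6*4)*6 + 37 = (-10 + 16 + 24)*6 + 37 = 30*6 + 37 = 180 + 37 = 217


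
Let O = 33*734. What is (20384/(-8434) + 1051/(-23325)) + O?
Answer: 2382270698083/98361525 ≈ 24220.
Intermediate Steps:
O = 24222
(20384/(-8434) + 1051/(-23325)) + O = (20384/(-8434) + 1051/(-23325)) + 24222 = (20384*(-1/8434) + 1051*(-1/23325)) + 24222 = (-10192/4217 - 1051/23325) + 24222 = -242160467/98361525 + 24222 = 2382270698083/98361525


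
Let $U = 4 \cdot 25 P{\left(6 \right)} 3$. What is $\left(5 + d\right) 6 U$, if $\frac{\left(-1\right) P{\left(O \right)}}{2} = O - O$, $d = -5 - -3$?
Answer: $0$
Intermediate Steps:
$d = -2$ ($d = -5 + 3 = -2$)
$P{\left(O \right)} = 0$ ($P{\left(O \right)} = - 2 \left(O - O\right) = \left(-2\right) 0 = 0$)
$U = 0$ ($U = 4 \cdot 25 \cdot 0 \cdot 3 = 100 \cdot 0 = 0$)
$\left(5 + d\right) 6 U = \left(5 - 2\right) 6 \cdot 0 = 3 \cdot 6 \cdot 0 = 18 \cdot 0 = 0$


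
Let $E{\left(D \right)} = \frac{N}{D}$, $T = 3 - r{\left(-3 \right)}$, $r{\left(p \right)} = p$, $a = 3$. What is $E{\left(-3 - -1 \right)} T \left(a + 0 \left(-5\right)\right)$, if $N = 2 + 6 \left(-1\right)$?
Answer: $36$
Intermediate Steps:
$T = 6$ ($T = 3 - -3 = 3 + 3 = 6$)
$N = -4$ ($N = 2 - 6 = -4$)
$E{\left(D \right)} = - \frac{4}{D}$
$E{\left(-3 - -1 \right)} T \left(a + 0 \left(-5\right)\right) = - \frac{4}{-3 - -1} \cdot 6 \left(3 + 0 \left(-5\right)\right) = - \frac{4}{-3 + 1} \cdot 6 \left(3 + 0\right) = - \frac{4}{-2} \cdot 6 \cdot 3 = \left(-4\right) \left(- \frac{1}{2}\right) 6 \cdot 3 = 2 \cdot 6 \cdot 3 = 12 \cdot 3 = 36$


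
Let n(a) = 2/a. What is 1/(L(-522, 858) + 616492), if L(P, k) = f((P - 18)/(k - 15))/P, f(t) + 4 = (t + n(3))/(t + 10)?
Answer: 2059290/1269535826449 ≈ 1.6221e-6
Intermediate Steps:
f(t) = -4 + (⅔ + t)/(10 + t) (f(t) = -4 + (t + 2/3)/(t + 10) = -4 + (t + 2*(⅓))/(10 + t) = -4 + (t + ⅔)/(10 + t) = -4 + (⅔ + t)/(10 + t))
L(P, k) = (-118 - 9*(-18 + P)/(-15 + k))/(3*P*(10 + (-18 + P)/(-15 + k))) (L(P, k) = ((-118 - 9*(P - 18)/(k - 15))/(3*(10 + (P - 18)/(k - 15))))/P = ((-118 - 9*(-18 + P)/(-15 + k))/(3*(10 + (-18 + P)/(-15 + k))))/P = (-118 - 9*(-18 + P)/(-15 + k))/(3*P*(10 + (-18 + P)/(-15 + k))))
1/(L(-522, 858) + 616492) = 1/((⅓)*(1932 - 118*858 - 9*(-522))/(-522*(-168 - 522 + 10*858)) + 616492) = 1/((⅓)*(-1/522)*(1932 - 101244 + 4698)/(-168 - 522 + 8580) + 616492) = 1/((⅓)*(-1/522)*(-94614)/7890 + 616492) = 1/((⅓)*(-1/522)*(1/7890)*(-94614) + 616492) = 1/(15769/2059290 + 616492) = 1/(1269535826449/2059290) = 2059290/1269535826449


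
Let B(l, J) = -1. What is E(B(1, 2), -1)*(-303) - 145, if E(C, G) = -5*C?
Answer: -1660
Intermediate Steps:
E(B(1, 2), -1)*(-303) - 145 = -5*(-1)*(-303) - 145 = 5*(-303) - 145 = -1515 - 145 = -1660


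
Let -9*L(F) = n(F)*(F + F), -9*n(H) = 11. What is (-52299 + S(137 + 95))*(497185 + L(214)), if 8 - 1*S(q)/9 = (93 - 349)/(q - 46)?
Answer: -21731329984843/837 ≈ -2.5963e+10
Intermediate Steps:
n(H) = -11/9 (n(H) = -1/9*11 = -11/9)
L(F) = 22*F/81 (L(F) = -(-11)*(F + F)/81 = -(-11)*2*F/81 = -(-22)*F/81 = 22*F/81)
S(q) = 72 + 2304/(-46 + q) (S(q) = 72 - 9*(93 - 349)/(q - 46) = 72 - (-2304)/(-46 + q) = 72 + 2304/(-46 + q))
(-52299 + S(137 + 95))*(497185 + L(214)) = (-52299 + 72*(-14 + (137 + 95))/(-46 + (137 + 95)))*(497185 + (22/81)*214) = (-52299 + 72*(-14 + 232)/(-46 + 232))*(497185 + 4708/81) = (-52299 + 72*218/186)*(40276693/81) = (-52299 + 72*(1/186)*218)*(40276693/81) = (-52299 + 2616/31)*(40276693/81) = -1618653/31*40276693/81 = -21731329984843/837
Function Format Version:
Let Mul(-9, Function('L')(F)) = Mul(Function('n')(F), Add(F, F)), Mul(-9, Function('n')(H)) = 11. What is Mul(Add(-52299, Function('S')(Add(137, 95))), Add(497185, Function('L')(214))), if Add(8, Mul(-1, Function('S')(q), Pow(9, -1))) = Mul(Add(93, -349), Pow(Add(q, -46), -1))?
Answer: Rational(-21731329984843, 837) ≈ -2.5963e+10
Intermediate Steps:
Function('n')(H) = Rational(-11, 9) (Function('n')(H) = Mul(Rational(-1, 9), 11) = Rational(-11, 9))
Function('L')(F) = Mul(Rational(22, 81), F) (Function('L')(F) = Mul(Rational(-1, 9), Mul(Rational(-11, 9), Add(F, F))) = Mul(Rational(-1, 9), Mul(Rational(-11, 9), Mul(2, F))) = Mul(Rational(-1, 9), Mul(Rational(-22, 9), F)) = Mul(Rational(22, 81), F))
Function('S')(q) = Add(72, Mul(2304, Pow(Add(-46, q), -1))) (Function('S')(q) = Add(72, Mul(-9, Mul(Add(93, -349), Pow(Add(q, -46), -1)))) = Add(72, Mul(-9, Mul(-256, Pow(Add(-46, q), -1)))) = Add(72, Mul(2304, Pow(Add(-46, q), -1))))
Mul(Add(-52299, Function('S')(Add(137, 95))), Add(497185, Function('L')(214))) = Mul(Add(-52299, Mul(72, Pow(Add(-46, Add(137, 95)), -1), Add(-14, Add(137, 95)))), Add(497185, Mul(Rational(22, 81), 214))) = Mul(Add(-52299, Mul(72, Pow(Add(-46, 232), -1), Add(-14, 232))), Add(497185, Rational(4708, 81))) = Mul(Add(-52299, Mul(72, Pow(186, -1), 218)), Rational(40276693, 81)) = Mul(Add(-52299, Mul(72, Rational(1, 186), 218)), Rational(40276693, 81)) = Mul(Add(-52299, Rational(2616, 31)), Rational(40276693, 81)) = Mul(Rational(-1618653, 31), Rational(40276693, 81)) = Rational(-21731329984843, 837)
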